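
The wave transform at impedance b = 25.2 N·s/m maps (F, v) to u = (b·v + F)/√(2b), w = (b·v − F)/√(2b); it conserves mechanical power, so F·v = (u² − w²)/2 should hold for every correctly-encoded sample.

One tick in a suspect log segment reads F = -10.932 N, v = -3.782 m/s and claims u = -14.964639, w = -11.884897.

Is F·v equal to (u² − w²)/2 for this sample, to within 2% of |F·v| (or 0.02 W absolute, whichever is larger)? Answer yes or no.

yes

F·v = (-10.932)×(-3.782) = 41.344824 W.
(u² − w²)/2 = (223.940420 − 141.250777)/2 = 41.344822 W.
|Δ| = 0.000002;  2% of max(1, |F·v|) = 0.826896.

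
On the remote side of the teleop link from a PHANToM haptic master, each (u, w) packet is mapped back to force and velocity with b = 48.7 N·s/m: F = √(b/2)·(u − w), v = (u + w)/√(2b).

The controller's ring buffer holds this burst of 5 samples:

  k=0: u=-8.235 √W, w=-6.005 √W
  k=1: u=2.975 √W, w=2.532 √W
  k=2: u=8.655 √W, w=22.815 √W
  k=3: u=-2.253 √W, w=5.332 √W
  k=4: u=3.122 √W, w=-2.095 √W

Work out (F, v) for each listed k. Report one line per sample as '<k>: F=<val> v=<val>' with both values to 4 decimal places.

k=0: u−w=-2.2300, u+w=-14.2400; √(b/2)=4.9346, √(2b)=9.8691; F=4.9346×(-2.23)=-11.0041, v=-14.2400/9.8691=-1.4429
k=1: u−w=0.4430, u+w=5.5070; √(b/2)=4.9346, √(2b)=9.8691; F=4.9346×0.443=2.1860, v=5.5070/9.8691=0.5580
k=2: u−w=-14.1600, u+w=31.4700; √(b/2)=4.9346, √(2b)=9.8691; F=4.9346×(-14.16)=-69.8735, v=31.4700/9.8691=3.1887
k=3: u−w=-7.5850, u+w=3.0790; √(b/2)=4.9346, √(2b)=9.8691; F=4.9346×(-7.585)=-37.4287, v=3.0790/9.8691=0.3120
k=4: u−w=5.2170, u+w=1.0270; √(b/2)=4.9346, √(2b)=9.8691; F=4.9346×5.217=25.7437, v=1.0270/9.8691=0.1041

0: F=-11.0041 v=-1.4429
1: F=2.1860 v=0.5580
2: F=-69.8735 v=3.1887
3: F=-37.4287 v=0.3120
4: F=25.7437 v=0.1041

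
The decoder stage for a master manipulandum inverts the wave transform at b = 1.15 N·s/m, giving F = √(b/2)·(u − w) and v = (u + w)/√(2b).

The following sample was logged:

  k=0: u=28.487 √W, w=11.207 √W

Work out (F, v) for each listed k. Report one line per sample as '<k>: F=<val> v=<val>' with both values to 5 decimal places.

0: F=13.10321 v=26.17345

k=0: u−w=17.28000, u+w=39.69400; √(b/2)=0.75829, √(2b)=1.51658; F=0.75829×17.28=13.10321, v=39.69400/1.51658=26.17345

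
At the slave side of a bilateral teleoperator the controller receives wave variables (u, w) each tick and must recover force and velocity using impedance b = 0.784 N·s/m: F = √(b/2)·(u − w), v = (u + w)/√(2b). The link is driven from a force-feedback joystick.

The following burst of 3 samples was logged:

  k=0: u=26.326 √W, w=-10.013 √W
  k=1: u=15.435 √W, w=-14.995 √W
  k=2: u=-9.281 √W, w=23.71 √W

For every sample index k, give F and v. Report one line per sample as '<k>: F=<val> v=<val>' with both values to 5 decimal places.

k=0: u−w=36.33900, u+w=16.31300; √(b/2)=0.62610, √(2b)=1.25220; F=0.62610×36.339=22.75181, v=16.31300/1.25220=13.02749
k=1: u−w=30.43000, u+w=0.44000; √(b/2)=0.62610, √(2b)=1.25220; F=0.62610×30.43=19.05219, v=0.44000/1.25220=0.35138
k=2: u−w=-32.99100, u+w=14.42900; √(b/2)=0.62610, √(2b)=1.25220; F=0.62610×(-32.991)=-20.65563, v=14.42900/1.25220=11.52294

0: F=22.75181 v=13.02749
1: F=19.05219 v=0.35138
2: F=-20.65563 v=11.52294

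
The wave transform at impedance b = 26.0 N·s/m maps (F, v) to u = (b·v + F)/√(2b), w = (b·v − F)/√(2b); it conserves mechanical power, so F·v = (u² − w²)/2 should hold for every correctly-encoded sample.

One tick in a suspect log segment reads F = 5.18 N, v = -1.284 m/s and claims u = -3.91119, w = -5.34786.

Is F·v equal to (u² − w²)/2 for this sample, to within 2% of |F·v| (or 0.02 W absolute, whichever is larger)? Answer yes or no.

yes

F·v = 5.18×(-1.284) = -6.6511 W.
(u² − w²)/2 = (15.2974 − 28.5996)/2 = -6.6511 W.
|Δ| = 0.0000;  2% of max(1, |F·v|) = 0.1330.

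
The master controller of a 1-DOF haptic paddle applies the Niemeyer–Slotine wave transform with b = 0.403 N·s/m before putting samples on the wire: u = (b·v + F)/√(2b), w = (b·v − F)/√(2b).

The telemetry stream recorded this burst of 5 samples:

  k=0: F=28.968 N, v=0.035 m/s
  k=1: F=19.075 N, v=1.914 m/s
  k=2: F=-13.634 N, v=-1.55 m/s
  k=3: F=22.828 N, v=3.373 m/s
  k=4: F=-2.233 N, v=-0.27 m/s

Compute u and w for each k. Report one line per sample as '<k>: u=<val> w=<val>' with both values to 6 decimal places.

0: u=32.282147 w=-32.250724
1: u=22.106142 w=-20.387800
2: u=-15.882208 w=14.490657
3: u=26.941403 w=-23.913208
4: u=-2.608460 w=2.366060

k=0: b·v=0.403×0.035=0.014105; √(2b)=0.897775; u=(0.014105+28.968)/0.897775=32.282147, w=(0.014105−28.968)/0.897775=-32.250724
k=1: b·v=0.403×1.914=0.771342; √(2b)=0.897775; u=(0.771342+19.075)/0.897775=22.106142, w=(0.771342−19.075)/0.897775=-20.387800
k=2: b·v=0.403×(-1.55)=-0.624650; √(2b)=0.897775; u=(-0.624650+(-13.634))/0.897775=-15.882208, w=(-0.624650−(-13.634))/0.897775=14.490657
k=3: b·v=0.403×3.373=1.359319; √(2b)=0.897775; u=(1.359319+22.828)/0.897775=26.941403, w=(1.359319−22.828)/0.897775=-23.913208
k=4: b·v=0.403×(-0.27)=-0.108810; √(2b)=0.897775; u=(-0.108810+(-2.233))/0.897775=-2.608460, w=(-0.108810−(-2.233))/0.897775=2.366060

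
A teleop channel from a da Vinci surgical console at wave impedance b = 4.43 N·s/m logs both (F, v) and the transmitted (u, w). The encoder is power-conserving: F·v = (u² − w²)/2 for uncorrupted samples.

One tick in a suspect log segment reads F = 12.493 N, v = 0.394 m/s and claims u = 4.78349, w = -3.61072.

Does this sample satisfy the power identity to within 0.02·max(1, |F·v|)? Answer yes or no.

F·v = 12.493×0.394 = 4.9222 W.
(u² − w²)/2 = (22.8818 − 13.0373)/2 = 4.9222 W.
|Δ| = 0.0000;  2% of max(1, |F·v|) = 0.0984.

yes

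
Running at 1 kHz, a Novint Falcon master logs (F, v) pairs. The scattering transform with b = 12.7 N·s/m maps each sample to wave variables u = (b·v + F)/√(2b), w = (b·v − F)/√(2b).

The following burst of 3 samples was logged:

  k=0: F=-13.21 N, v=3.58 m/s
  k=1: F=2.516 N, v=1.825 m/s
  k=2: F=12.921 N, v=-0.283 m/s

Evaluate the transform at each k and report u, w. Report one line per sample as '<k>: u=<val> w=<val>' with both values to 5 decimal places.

k=0: b·v=12.7×3.58=45.46600; √(2b)=5.03984; u=(45.46600+(-13.21))/5.03984=6.40020, w=(45.46600−(-13.21))/5.03984=11.64243
k=1: b·v=12.7×1.825=23.17750; √(2b)=5.03984; u=(23.17750+2.516)/5.03984=5.09808, w=(23.17750−2.516)/5.03984=4.09963
k=2: b·v=12.7×(-0.283)=-3.59410; √(2b)=5.03984; u=(-3.59410+12.921)/5.03984=1.85063, w=(-3.59410−12.921)/5.03984=-3.27691

0: u=6.40020 w=11.64243
1: u=5.09808 w=4.09963
2: u=1.85063 w=-3.27691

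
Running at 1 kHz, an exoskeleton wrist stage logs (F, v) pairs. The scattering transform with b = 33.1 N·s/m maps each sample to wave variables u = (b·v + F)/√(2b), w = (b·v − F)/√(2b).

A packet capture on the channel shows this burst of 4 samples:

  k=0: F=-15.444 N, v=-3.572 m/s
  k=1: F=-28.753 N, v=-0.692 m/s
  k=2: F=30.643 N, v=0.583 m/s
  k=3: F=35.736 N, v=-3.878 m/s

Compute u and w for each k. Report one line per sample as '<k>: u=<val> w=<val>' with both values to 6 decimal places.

0: u=-16.429651 w=-12.633349
1: u=-6.349072 w=0.718726
2: u=6.137933 w=-1.394448
3: u=-11.384212 w=-20.168508

k=0: b·v=33.1×(-3.572)=-118.233200; √(2b)=8.136338; u=(-118.233200+(-15.444))/8.136338=-16.429651, w=(-118.233200−(-15.444))/8.136338=-12.633349
k=1: b·v=33.1×(-0.692)=-22.905200; √(2b)=8.136338; u=(-22.905200+(-28.753))/8.136338=-6.349072, w=(-22.905200−(-28.753))/8.136338=0.718726
k=2: b·v=33.1×0.583=19.297300; √(2b)=8.136338; u=(19.297300+30.643)/8.136338=6.137933, w=(19.297300−30.643)/8.136338=-1.394448
k=3: b·v=33.1×(-3.878)=-128.361800; √(2b)=8.136338; u=(-128.361800+35.736)/8.136338=-11.384212, w=(-128.361800−35.736)/8.136338=-20.168508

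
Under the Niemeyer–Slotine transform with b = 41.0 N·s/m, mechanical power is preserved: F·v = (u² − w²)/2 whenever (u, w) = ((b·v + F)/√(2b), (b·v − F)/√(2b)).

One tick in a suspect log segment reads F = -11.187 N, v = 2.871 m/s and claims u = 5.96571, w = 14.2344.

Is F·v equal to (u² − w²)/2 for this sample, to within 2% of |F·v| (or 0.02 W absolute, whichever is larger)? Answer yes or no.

F·v = (-11.187)×2.871 = -32.11788 W.
(u² − w²)/2 = (35.58970 − 202.61814)/2 = -83.51422 W.
|Δ| = 51.39635;  2% of max(1, |F·v|) = 0.64236.

no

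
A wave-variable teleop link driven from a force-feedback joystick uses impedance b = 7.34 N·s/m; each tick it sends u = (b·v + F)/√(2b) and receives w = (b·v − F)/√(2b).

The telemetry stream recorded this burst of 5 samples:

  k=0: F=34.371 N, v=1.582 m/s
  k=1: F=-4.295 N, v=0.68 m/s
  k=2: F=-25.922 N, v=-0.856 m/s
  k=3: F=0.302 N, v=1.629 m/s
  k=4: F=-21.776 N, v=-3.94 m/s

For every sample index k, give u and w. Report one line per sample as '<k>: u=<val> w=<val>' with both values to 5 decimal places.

k=0: b·v=7.34×1.582=11.61188; √(2b)=3.83145; u=(11.61188+34.371)/3.83145=12.00143, w=(11.61188−34.371)/3.83145=-5.94008
k=1: b·v=7.34×0.68=4.99120; √(2b)=3.83145; u=(4.99120+(-4.295))/3.83145=0.18171, w=(4.99120−(-4.295))/3.83145=2.42368
k=2: b·v=7.34×(-0.856)=-6.28304; √(2b)=3.83145; u=(-6.28304+(-25.922))/3.83145=-8.40545, w=(-6.28304−(-25.922))/3.83145=5.12573
k=3: b·v=7.34×1.629=11.95686; √(2b)=3.83145; u=(11.95686+0.302)/3.83145=3.19954, w=(11.95686−0.302)/3.83145=3.04189
k=4: b·v=7.34×(-3.94)=-28.91960; √(2b)=3.83145; u=(-28.91960+(-21.776))/3.83145=-13.23144, w=(-28.91960−(-21.776))/3.83145=-1.86446

0: u=12.00143 w=-5.94008
1: u=0.18171 w=2.42368
2: u=-8.40545 w=5.12573
3: u=3.19954 w=3.04189
4: u=-13.23144 w=-1.86446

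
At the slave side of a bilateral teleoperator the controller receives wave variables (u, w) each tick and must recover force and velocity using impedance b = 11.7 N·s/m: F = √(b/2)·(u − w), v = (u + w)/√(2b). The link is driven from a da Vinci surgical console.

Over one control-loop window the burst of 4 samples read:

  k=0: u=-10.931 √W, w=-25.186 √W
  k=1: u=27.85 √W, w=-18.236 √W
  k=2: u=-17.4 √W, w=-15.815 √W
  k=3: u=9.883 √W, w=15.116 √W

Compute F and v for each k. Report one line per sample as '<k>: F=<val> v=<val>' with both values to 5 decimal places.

k=0: u−w=14.25500, u+w=-36.11700; √(b/2)=2.41868, √(2b)=4.83735; F=2.41868×14.255=34.47825, v=-36.11700/4.83735=-7.46627
k=1: u−w=46.08600, u+w=9.61400; √(b/2)=2.41868, √(2b)=4.83735; F=2.41868×46.086=111.46716, v=9.61400/4.83735=1.98745
k=2: u−w=-1.58500, u+w=-33.21500; √(b/2)=2.41868, √(2b)=4.83735; F=2.41868×(-1.585)=-3.83360, v=-33.21500/4.83735=-6.86636
k=3: u−w=-5.23300, u+w=24.99900; √(b/2)=2.41868, √(2b)=4.83735; F=2.41868×(-5.233)=-12.65694, v=24.99900/4.83735=5.16791

0: F=34.47825 v=-7.46627
1: F=111.46716 v=1.98745
2: F=-3.83360 v=-6.86636
3: F=-12.65694 v=5.16791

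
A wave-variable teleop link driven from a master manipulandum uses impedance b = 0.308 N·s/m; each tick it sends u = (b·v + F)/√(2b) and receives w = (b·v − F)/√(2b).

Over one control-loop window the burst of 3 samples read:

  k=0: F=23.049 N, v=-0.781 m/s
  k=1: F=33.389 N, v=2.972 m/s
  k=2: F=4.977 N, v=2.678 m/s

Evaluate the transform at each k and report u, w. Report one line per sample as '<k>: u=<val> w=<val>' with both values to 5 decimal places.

k=0: b·v=0.308×(-0.781)=-0.24055; √(2b)=0.78486; u=(-0.24055+23.049)/0.78486=29.06066, w=(-0.24055−23.049)/0.78486=-29.67363
k=1: b·v=0.308×2.972=0.91538; √(2b)=0.78486; u=(0.91538+33.389)/0.78486=43.70782, w=(0.91538−33.389)/0.78486=-41.37523
k=2: b·v=0.308×2.678=0.82482; √(2b)=0.78486; u=(0.82482+4.977)/0.78486=7.39221, w=(0.82482−4.977)/0.78486=-5.29036

0: u=29.06066 w=-29.67363
1: u=43.70782 w=-41.37523
2: u=7.39221 w=-5.29036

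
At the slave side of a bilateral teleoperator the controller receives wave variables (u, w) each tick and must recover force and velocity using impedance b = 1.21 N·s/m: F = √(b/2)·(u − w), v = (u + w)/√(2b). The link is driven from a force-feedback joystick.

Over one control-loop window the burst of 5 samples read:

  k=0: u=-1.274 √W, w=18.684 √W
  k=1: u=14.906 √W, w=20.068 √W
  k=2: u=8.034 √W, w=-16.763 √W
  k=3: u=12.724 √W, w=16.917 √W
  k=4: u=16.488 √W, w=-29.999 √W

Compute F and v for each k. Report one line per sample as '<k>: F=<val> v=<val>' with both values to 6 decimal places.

0: F=-15.523681 v=11.191572
1: F=-4.015094 v=22.482139
2: F=19.287540 v=-5.611214
3: F=-3.261389 v=19.053956
4: F=36.158400 v=-8.685200

k=0: u−w=-19.958000, u+w=17.410000; √(b/2)=0.777817, √(2b)=1.555635; F=0.777817×(-19.958)=-15.523681, v=17.410000/1.555635=11.191572
k=1: u−w=-5.162000, u+w=34.974000; √(b/2)=0.777817, √(2b)=1.555635; F=0.777817×(-5.162)=-4.015094, v=34.974000/1.555635=22.482139
k=2: u−w=24.797000, u+w=-8.729000; √(b/2)=0.777817, √(2b)=1.555635; F=0.777817×24.797=19.287540, v=-8.729000/1.555635=-5.611214
k=3: u−w=-4.193000, u+w=29.641000; √(b/2)=0.777817, √(2b)=1.555635; F=0.777817×(-4.193)=-3.261389, v=29.641000/1.555635=19.053956
k=4: u−w=46.487000, u+w=-13.511000; √(b/2)=0.777817, √(2b)=1.555635; F=0.777817×46.487=36.158400, v=-13.511000/1.555635=-8.685200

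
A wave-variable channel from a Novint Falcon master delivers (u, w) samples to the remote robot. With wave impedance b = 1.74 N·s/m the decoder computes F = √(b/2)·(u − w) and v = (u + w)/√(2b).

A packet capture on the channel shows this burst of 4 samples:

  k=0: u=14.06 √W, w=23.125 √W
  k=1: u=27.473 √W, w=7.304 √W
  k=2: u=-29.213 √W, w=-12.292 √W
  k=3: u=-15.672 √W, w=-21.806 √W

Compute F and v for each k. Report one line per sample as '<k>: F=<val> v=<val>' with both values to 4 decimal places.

0: F=-8.4553 v=19.9333
1: F=18.8124 v=18.6424
2: F=-15.7829 v=-22.2490
3: F=5.7214 v=-20.0903

k=0: u−w=-9.0650, u+w=37.1850; √(b/2)=0.9327, √(2b)=1.8655; F=0.9327×(-9.065)=-8.4553, v=37.1850/1.8655=19.9333
k=1: u−w=20.1690, u+w=34.7770; √(b/2)=0.9327, √(2b)=1.8655; F=0.9327×20.169=18.8124, v=34.7770/1.8655=18.6424
k=2: u−w=-16.9210, u+w=-41.5050; √(b/2)=0.9327, √(2b)=1.8655; F=0.9327×(-16.921)=-15.7829, v=-41.5050/1.8655=-22.2490
k=3: u−w=6.1340, u+w=-37.4780; √(b/2)=0.9327, √(2b)=1.8655; F=0.9327×6.134=5.7214, v=-37.4780/1.8655=-20.0903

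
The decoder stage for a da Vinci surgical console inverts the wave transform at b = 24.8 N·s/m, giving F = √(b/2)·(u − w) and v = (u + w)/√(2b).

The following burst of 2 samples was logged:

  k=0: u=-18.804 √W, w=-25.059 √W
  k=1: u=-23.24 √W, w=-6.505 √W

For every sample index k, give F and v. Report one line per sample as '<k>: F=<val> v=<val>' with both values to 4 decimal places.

k=0: u−w=6.2550, u+w=-43.8630; √(b/2)=3.5214, √(2b)=7.0427; F=3.5214×6.255=22.0261, v=-43.8630/7.0427=-6.2281
k=1: u−w=-16.7350, u+w=-29.7450; √(b/2)=3.5214, √(2b)=7.0427; F=3.5214×(-16.735)=-58.9300, v=-29.7450/7.0427=-4.2235

0: F=22.0261 v=-6.2281
1: F=-58.9300 v=-4.2235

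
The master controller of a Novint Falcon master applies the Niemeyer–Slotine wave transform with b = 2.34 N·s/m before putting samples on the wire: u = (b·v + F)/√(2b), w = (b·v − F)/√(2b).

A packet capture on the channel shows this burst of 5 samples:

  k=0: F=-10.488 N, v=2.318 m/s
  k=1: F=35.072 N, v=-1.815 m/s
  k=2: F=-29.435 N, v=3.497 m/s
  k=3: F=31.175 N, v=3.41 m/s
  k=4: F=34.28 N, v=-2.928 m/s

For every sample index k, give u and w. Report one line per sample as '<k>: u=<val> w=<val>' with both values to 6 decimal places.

k=0: b·v=2.34×2.318=5.424120; √(2b)=2.163331; u=(5.424120+(-10.488))/2.163331=-2.340779, w=(5.424120−(-10.488))/2.163331=7.355380
k=1: b·v=2.34×(-1.815)=-4.247100; √(2b)=2.163331; u=(-4.247100+35.072)/2.163331=14.248815, w=(-4.247100−35.072)/2.163331=-18.175260
k=2: b·v=2.34×3.497=8.182980; √(2b)=2.163331; u=(8.182980+(-29.435))/2.163331=-9.823750, w=(8.182980−(-29.435))/2.163331=17.388917
k=3: b·v=2.34×3.41=7.979400; √(2b)=2.163331; u=(7.979400+31.175)/2.163331=18.099128, w=(7.979400−31.175)/2.163331=-10.722170
k=4: b·v=2.34×(-2.928)=-6.851520; √(2b)=2.163331; u=(-6.851520+34.28)/2.163331=12.678819, w=(-6.851520−34.28)/2.163331=-19.013052

0: u=-2.340779 w=7.355380
1: u=14.248815 w=-18.175260
2: u=-9.823750 w=17.388917
3: u=18.099128 w=-10.722170
4: u=12.678819 w=-19.013052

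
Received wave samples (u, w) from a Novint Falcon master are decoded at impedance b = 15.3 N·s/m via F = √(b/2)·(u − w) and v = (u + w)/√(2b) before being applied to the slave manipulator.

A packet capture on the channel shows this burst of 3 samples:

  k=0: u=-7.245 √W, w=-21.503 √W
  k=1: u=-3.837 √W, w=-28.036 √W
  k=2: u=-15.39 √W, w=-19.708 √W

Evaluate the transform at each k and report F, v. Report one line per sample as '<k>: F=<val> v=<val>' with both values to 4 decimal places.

0: F=39.4357 v=-5.1969
1: F=66.9311 v=-5.7619
2: F=11.9430 v=-6.3449

k=0: u−w=14.2580, u+w=-28.7480; √(b/2)=2.7659, √(2b)=5.5317; F=2.7659×14.258=39.4357, v=-28.7480/5.5317=-5.1969
k=1: u−w=24.1990, u+w=-31.8730; √(b/2)=2.7659, √(2b)=5.5317; F=2.7659×24.199=66.9311, v=-31.8730/5.5317=-5.7619
k=2: u−w=4.3180, u+w=-35.0980; √(b/2)=2.7659, √(2b)=5.5317; F=2.7659×4.318=11.9430, v=-35.0980/5.5317=-6.3449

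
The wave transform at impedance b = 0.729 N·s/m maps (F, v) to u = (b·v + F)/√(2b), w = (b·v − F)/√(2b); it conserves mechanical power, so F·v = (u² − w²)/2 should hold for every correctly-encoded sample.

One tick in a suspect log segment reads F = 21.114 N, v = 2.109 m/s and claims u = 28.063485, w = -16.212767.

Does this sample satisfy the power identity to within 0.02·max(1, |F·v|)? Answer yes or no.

F·v = 21.114×2.109 = 44.529426 W.
(u² − w²)/2 = (787.559190 − 262.853814)/2 = 262.352688 W.
|Δ| = 217.823262;  2% of max(1, |F·v|) = 0.890589.

no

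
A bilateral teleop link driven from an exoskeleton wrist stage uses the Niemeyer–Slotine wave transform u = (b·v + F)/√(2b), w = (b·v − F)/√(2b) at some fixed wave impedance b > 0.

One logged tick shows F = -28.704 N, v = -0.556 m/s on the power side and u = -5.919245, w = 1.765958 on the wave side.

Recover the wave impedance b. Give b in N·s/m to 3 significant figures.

b = 27.9 N·s/m

u + w = -4.153287;  u + w = √(2b)·v, so √(2b) = -4.153287/(-0.556) = 7.469941.
b = (√(2b))²/2 = 55.800013/2 = 27.900007.
(Check via u − w = 2F/√(2b): u − w = -7.685203, 2F/√(2b) = -7.685202.)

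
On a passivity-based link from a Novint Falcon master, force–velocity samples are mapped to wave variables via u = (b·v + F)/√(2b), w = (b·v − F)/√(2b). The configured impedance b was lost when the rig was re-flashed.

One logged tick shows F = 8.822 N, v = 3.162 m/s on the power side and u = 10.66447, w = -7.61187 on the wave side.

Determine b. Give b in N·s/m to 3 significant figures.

u + w = 3.0526;  u + w = √(2b)·v, so √(2b) = 3.0526/3.162 = 0.9654.
b = (√(2b))²/2 = 0.9320/2 = 0.4660.
(Check via u − w = 2F/√(2b): u − w = 18.2763, 2F/√(2b) = 18.2763.)

b = 0.466 N·s/m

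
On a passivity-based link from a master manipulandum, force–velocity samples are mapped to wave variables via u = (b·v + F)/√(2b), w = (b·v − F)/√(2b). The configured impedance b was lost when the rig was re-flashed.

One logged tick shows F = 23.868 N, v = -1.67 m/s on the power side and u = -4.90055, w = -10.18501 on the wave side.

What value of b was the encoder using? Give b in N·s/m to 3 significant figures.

b = 40.8 N·s/m

u + w = -15.08556;  u + w = √(2b)·v, so √(2b) = -15.08556/(-1.67) = 9.03327.
b = (√(2b))²/2 = 81.59996/2 = 40.79998.
(Check via u − w = 2F/√(2b): u − w = 5.28446, 2F/√(2b) = 5.28447.)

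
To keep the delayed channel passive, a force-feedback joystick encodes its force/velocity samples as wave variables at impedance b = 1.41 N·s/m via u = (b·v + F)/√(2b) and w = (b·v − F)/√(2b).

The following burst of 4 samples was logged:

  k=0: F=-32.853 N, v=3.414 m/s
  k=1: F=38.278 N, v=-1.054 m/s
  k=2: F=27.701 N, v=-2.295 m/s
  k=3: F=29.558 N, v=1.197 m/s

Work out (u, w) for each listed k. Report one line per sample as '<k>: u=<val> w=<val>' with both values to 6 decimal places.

0: u=-16.697136 w=22.430217
1: u=21.909234 w=-23.679201
2: u=14.568725 w=-18.422686
3: u=18.606585 w=-16.596480

k=0: b·v=1.41×3.414=4.813740; √(2b)=1.679286; u=(4.813740+(-32.853))/1.679286=-16.697136, w=(4.813740−(-32.853))/1.679286=22.430217
k=1: b·v=1.41×(-1.054)=-1.486140; √(2b)=1.679286; u=(-1.486140+38.278)/1.679286=21.909234, w=(-1.486140−38.278)/1.679286=-23.679201
k=2: b·v=1.41×(-2.295)=-3.235950; √(2b)=1.679286; u=(-3.235950+27.701)/1.679286=14.568725, w=(-3.235950−27.701)/1.679286=-18.422686
k=3: b·v=1.41×1.197=1.687770; √(2b)=1.679286; u=(1.687770+29.558)/1.679286=18.606585, w=(1.687770−29.558)/1.679286=-16.596480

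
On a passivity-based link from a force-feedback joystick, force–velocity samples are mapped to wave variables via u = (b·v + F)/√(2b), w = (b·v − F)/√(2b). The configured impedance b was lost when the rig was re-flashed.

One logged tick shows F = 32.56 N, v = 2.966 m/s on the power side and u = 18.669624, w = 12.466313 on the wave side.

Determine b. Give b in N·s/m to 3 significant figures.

b = 55.1 N·s/m

u + w = 31.135937;  u + w = √(2b)·v, so √(2b) = 31.135937/2.966 = 10.497619.
b = (√(2b))²/2 = 110.199998/2 = 55.099999.
(Check via u − w = 2F/√(2b): u − w = 6.203311, 2F/√(2b) = 6.203312.)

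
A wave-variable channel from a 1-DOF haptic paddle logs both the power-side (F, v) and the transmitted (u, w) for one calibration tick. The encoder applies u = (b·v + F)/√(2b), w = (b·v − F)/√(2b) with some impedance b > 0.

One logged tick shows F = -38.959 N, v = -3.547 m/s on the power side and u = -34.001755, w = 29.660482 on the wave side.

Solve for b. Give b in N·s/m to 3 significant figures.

u + w = -4.341273;  u + w = √(2b)·v, so √(2b) = -4.341273/(-3.547) = 1.223928.
b = (√(2b))²/2 = 1.498000/2 = 0.749000.
(Check via u − w = 2F/√(2b): u − w = -63.662237, 2F/√(2b) = -63.662236.)

b = 0.749 N·s/m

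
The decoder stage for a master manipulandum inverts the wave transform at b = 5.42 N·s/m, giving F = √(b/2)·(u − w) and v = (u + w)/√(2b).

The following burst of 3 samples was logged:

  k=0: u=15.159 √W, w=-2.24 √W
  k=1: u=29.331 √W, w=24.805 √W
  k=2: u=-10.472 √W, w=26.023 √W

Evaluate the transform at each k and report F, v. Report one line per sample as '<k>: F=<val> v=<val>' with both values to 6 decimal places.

k=0: u−w=17.399000, u+w=12.919000; √(b/2)=1.646208, √(2b)=3.292416; F=1.646208×17.399=28.642369, v=12.919000/3.292416=3.923867
k=1: u−w=4.526000, u+w=54.136000; √(b/2)=1.646208, √(2b)=3.292416; F=1.646208×4.526=7.450736, v=54.136000/3.292416=16.442639
k=2: u−w=-36.495000, u+w=15.551000; √(b/2)=1.646208, √(2b)=3.292416; F=1.646208×(-36.495)=-60.078352, v=15.551000/3.292416=4.723280

0: F=28.642369 v=3.923867
1: F=7.450736 v=16.442639
2: F=-60.078352 v=4.723280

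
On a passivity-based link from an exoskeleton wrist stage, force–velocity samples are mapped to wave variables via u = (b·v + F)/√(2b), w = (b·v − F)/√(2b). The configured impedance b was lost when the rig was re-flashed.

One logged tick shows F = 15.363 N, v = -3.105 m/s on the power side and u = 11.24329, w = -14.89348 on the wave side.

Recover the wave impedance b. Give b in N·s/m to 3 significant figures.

b = 0.691 N·s/m

u + w = -3.6502;  u + w = √(2b)·v, so √(2b) = -3.6502/(-3.105) = 1.1756.
b = (√(2b))²/2 = 1.3820/2 = 0.6910.
(Check via u − w = 2F/√(2b): u − w = 26.1368, 2F/√(2b) = 26.1368.)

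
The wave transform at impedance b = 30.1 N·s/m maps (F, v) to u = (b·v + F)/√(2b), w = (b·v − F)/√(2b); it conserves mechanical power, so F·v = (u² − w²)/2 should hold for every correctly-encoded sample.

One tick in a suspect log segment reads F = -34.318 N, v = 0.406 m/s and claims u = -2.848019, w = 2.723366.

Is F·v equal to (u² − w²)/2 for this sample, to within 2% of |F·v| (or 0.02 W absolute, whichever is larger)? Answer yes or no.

F·v = (-34.318)×0.406 = -13.933108 W.
(u² − w²)/2 = (8.111212 − 7.416722)/2 = 0.347245 W.
|Δ| = 14.280353;  2% of max(1, |F·v|) = 0.278662.

no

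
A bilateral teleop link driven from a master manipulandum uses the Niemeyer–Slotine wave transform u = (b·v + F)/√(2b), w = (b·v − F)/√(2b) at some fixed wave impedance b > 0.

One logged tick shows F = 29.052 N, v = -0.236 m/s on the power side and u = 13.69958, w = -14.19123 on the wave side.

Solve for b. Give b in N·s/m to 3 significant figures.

u + w = -0.4916;  u + w = √(2b)·v, so √(2b) = -0.4916/(-0.236) = 2.0833.
b = (√(2b))²/2 = 4.3400/2 = 2.1700.
(Check via u − w = 2F/√(2b): u − w = 27.8908, 2F/√(2b) = 27.8909.)

b = 2.17 N·s/m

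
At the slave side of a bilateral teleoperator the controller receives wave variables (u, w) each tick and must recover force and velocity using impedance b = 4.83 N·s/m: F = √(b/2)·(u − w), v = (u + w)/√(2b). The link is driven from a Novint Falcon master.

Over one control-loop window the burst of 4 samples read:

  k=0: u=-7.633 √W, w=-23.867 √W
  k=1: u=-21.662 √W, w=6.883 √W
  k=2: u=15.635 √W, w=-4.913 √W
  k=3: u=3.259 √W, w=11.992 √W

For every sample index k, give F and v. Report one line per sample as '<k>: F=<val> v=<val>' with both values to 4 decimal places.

0: F=25.2281 v=-10.1350
1: F=-44.3597 v=-4.7551
2: F=31.9321 v=3.4497
3: F=-13.5713 v=4.9069

k=0: u−w=16.2340, u+w=-31.5000; √(b/2)=1.5540, √(2b)=3.1081; F=1.5540×16.234=25.2281, v=-31.5000/3.1081=-10.1350
k=1: u−w=-28.5450, u+w=-14.7790; √(b/2)=1.5540, √(2b)=3.1081; F=1.5540×(-28.545)=-44.3597, v=-14.7790/3.1081=-4.7551
k=2: u−w=20.5480, u+w=10.7220; √(b/2)=1.5540, √(2b)=3.1081; F=1.5540×20.548=31.9321, v=10.7220/3.1081=3.4497
k=3: u−w=-8.7330, u+w=15.2510; √(b/2)=1.5540, √(2b)=3.1081; F=1.5540×(-8.733)=-13.5713, v=15.2510/3.1081=4.9069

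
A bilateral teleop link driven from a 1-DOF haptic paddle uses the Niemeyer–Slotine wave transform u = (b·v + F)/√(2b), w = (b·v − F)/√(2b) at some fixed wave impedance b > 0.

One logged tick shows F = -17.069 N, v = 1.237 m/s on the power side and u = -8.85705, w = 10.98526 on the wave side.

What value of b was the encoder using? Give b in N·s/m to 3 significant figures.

u + w = 2.1282;  u + w = √(2b)·v, so √(2b) = 2.1282/1.237 = 1.7205.
b = (√(2b))²/2 = 2.9600/2 = 1.4800.
(Check via u − w = 2F/√(2b): u − w = -19.8423, 2F/√(2b) = -19.8424.)

b = 1.48 N·s/m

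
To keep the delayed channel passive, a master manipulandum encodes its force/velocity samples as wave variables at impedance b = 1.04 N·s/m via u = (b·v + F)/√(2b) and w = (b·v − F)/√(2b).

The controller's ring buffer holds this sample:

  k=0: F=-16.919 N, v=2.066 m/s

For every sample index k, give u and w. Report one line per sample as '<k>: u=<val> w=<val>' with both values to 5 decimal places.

0: u=-10.24140 w=13.22103

k=0: b·v=1.04×2.066=2.14864; √(2b)=1.44222; u=(2.14864+(-16.919))/1.44222=-10.24140, w=(2.14864−(-16.919))/1.44222=13.22103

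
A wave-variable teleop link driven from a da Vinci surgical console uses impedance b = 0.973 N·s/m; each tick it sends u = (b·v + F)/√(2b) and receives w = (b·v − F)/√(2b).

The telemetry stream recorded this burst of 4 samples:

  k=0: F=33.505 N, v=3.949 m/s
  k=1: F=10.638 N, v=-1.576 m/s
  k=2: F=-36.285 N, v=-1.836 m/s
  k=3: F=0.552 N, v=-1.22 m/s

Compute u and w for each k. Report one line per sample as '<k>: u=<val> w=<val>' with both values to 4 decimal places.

k=0: b·v=0.973×3.949=3.8424; √(2b)=1.3950; u=(3.8424+33.505)/1.3950=26.7725, w=(3.8424−33.505)/1.3950=-21.2637
k=1: b·v=0.973×(-1.576)=-1.5334; √(2b)=1.3950; u=(-1.5334+10.638)/1.3950=6.5266, w=(-1.5334−10.638)/1.3950=-8.7251
k=2: b·v=0.973×(-1.836)=-1.7864; √(2b)=1.3950; u=(-1.7864+(-36.285))/1.3950=-27.2915, w=(-1.7864−(-36.285))/1.3950=24.7303
k=3: b·v=0.973×(-1.22)=-1.1871; √(2b)=1.3950; u=(-1.1871+0.552)/1.3950=-0.4552, w=(-1.1871−0.552)/1.3950=-1.2466

0: u=26.7725 w=-21.2637
1: u=6.5266 w=-8.7251
2: u=-27.2915 w=24.7303
3: u=-0.4552 w=-1.2466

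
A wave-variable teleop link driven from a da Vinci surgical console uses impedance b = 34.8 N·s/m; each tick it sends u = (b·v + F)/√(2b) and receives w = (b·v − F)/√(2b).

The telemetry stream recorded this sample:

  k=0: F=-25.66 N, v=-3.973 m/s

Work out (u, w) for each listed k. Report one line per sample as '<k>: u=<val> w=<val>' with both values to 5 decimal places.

k=0: b·v=34.8×(-3.973)=-138.26040; √(2b)=8.34266; u=(-138.26040+(-25.66))/8.34266=-19.64845, w=(-138.26040−(-25.66))/8.34266=-13.49694

0: u=-19.64845 w=-13.49694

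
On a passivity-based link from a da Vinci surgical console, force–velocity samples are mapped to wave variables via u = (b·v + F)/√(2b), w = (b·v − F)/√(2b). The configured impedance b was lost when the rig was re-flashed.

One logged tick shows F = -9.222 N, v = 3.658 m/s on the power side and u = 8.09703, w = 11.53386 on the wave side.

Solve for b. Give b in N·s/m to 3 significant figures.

b = 14.4 N·s/m

u + w = 19.6309;  u + w = √(2b)·v, so √(2b) = 19.6309/3.658 = 5.3666.
b = (√(2b))²/2 = 28.8000/2 = 14.4000.
(Check via u − w = 2F/√(2b): u − w = -3.4368, 2F/√(2b) = -3.4368.)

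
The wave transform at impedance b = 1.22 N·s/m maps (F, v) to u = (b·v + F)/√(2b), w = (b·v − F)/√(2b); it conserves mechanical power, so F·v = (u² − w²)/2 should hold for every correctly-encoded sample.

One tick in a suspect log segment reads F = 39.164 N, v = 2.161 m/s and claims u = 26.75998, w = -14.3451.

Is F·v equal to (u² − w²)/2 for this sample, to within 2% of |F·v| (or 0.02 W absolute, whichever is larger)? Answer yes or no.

no

F·v = 39.164×2.161 = 84.6334 W.
(u² − w²)/2 = (716.0965 − 205.7819)/2 = 255.1573 W.
|Δ| = 170.5239;  2% of max(1, |F·v|) = 1.6927.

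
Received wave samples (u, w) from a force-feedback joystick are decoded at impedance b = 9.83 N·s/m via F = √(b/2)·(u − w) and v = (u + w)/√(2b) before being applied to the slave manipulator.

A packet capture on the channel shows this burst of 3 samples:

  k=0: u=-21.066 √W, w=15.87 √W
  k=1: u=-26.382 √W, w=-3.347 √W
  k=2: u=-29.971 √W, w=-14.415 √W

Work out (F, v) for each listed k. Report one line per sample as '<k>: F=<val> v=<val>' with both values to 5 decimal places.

0: F=-81.88637 v=-1.17186
1: F=-51.06813 v=-6.70484
2: F=-34.48734 v=-10.01047

k=0: u−w=-36.93600, u+w=-5.19600; √(b/2)=2.21698, √(2b)=4.43396; F=2.21698×(-36.936)=-81.88637, v=-5.19600/4.43396=-1.17186
k=1: u−w=-23.03500, u+w=-29.72900; √(b/2)=2.21698, √(2b)=4.43396; F=2.21698×(-23.035)=-51.06813, v=-29.72900/4.43396=-6.70484
k=2: u−w=-15.55600, u+w=-44.38600; √(b/2)=2.21698, √(2b)=4.43396; F=2.21698×(-15.556)=-34.48734, v=-44.38600/4.43396=-10.01047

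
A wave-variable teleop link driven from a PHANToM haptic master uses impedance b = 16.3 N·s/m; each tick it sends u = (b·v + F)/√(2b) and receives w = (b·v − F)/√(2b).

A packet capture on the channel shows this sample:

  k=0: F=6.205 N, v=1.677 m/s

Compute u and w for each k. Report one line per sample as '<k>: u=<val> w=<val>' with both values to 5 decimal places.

0: u=5.87429 w=3.70078

k=0: b·v=16.3×1.677=27.33510; √(2b)=5.70964; u=(27.33510+6.205)/5.70964=5.87429, w=(27.33510−6.205)/5.70964=3.70078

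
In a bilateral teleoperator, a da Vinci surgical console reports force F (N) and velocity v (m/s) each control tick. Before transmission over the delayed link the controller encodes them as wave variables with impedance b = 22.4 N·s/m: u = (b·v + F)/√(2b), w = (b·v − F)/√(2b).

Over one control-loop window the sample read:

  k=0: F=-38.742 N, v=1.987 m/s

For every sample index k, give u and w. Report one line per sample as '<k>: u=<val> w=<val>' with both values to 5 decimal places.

0: u=0.86158 w=12.43797

k=0: b·v=22.4×1.987=44.50880; √(2b)=6.69328; u=(44.50880+(-38.742))/6.69328=0.86158, w=(44.50880−(-38.742))/6.69328=12.43797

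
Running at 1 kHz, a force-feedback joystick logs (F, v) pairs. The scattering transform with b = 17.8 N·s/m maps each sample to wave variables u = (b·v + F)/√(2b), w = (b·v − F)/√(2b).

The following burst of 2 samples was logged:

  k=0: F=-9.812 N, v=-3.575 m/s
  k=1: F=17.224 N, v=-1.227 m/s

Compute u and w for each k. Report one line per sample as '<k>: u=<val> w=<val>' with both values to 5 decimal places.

k=0: b·v=17.8×(-3.575)=-63.63500; √(2b)=5.96657; u=(-63.63500+(-9.812))/5.96657=-12.30975, w=(-63.63500−(-9.812))/5.96657=-9.02076
k=1: b·v=17.8×(-1.227)=-21.84060; √(2b)=5.96657; u=(-21.84060+17.224)/5.96657=-0.77374, w=(-21.84060−17.224)/5.96657=-6.54724

0: u=-12.30975 w=-9.02076
1: u=-0.77374 w=-6.54724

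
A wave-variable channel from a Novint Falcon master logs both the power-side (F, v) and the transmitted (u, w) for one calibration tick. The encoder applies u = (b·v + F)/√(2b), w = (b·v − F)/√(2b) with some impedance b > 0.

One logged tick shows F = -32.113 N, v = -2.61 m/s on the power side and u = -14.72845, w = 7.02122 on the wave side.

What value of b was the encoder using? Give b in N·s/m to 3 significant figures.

b = 4.36 N·s/m

u + w = -7.70723;  u + w = √(2b)·v, so √(2b) = -7.70723/(-2.61) = 2.95296.
b = (√(2b))²/2 = 8.71998/2 = 4.35999.
(Check via u − w = 2F/√(2b): u − w = -21.74967, 2F/√(2b) = -21.74969.)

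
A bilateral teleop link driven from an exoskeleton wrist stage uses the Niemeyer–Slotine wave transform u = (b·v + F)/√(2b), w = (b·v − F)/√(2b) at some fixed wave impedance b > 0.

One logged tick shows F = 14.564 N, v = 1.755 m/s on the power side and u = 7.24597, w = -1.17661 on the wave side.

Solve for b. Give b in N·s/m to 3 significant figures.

u + w = 6.06936;  u + w = √(2b)·v, so √(2b) = 6.06936/1.755 = 3.45832.
b = (√(2b))²/2 = 11.96001/2 = 5.98001.
(Check via u − w = 2F/√(2b): u − w = 8.42258, 2F/√(2b) = 8.42258.)

b = 5.98 N·s/m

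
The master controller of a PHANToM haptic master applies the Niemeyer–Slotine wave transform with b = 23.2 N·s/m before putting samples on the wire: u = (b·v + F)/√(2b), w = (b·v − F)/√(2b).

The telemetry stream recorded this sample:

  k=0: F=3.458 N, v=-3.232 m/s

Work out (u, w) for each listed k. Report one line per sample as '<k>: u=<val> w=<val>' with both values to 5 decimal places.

k=0: b·v=23.2×(-3.232)=-74.98240; √(2b)=6.81175; u=(-74.98240+3.458)/6.81175=-10.50014, w=(-74.98240−3.458)/6.81175=-11.51545

0: u=-10.50014 w=-11.51545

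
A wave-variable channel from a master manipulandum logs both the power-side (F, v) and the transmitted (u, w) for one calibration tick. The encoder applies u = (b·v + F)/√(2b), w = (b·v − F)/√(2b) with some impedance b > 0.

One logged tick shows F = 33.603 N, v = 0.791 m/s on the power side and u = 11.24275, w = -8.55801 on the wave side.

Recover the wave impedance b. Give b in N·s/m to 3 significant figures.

u + w = 2.6847;  u + w = √(2b)·v, so √(2b) = 2.6847/0.791 = 3.3941.
b = (√(2b))²/2 = 11.5200/2 = 5.7600.
(Check via u − w = 2F/√(2b): u − w = 19.8008, 2F/√(2b) = 19.8008.)

b = 5.76 N·s/m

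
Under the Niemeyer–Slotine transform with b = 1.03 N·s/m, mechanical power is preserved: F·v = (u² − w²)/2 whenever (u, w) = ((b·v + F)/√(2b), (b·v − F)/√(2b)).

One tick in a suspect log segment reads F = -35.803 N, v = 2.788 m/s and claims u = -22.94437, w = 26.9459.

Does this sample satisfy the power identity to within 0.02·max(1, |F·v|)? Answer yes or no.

F·v = (-35.803)×2.788 = -99.8188 W.
(u² − w²)/2 = (526.4441 − 726.0815)/2 = -99.8187 W.
|Δ| = 0.0001;  2% of max(1, |F·v|) = 1.9964.

yes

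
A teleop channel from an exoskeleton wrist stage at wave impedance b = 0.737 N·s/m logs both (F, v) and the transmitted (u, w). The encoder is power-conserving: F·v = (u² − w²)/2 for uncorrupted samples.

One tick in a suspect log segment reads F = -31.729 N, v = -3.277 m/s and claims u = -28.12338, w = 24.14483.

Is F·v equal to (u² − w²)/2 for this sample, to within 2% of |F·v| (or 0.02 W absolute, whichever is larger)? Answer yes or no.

F·v = (-31.729)×(-3.277) = 103.97593 W.
(u² − w²)/2 = (790.92450 − 582.97282)/2 = 103.97584 W.
|Δ| = 0.00009;  2% of max(1, |F·v|) = 2.07952.

yes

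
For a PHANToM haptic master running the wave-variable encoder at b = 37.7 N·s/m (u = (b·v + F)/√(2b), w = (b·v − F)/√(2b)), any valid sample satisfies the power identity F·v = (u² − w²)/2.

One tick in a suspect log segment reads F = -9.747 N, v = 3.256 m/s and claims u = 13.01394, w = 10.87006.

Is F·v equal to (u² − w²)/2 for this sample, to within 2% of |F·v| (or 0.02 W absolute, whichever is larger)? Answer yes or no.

no

F·v = (-9.747)×3.256 = -31.7362 W.
(u² − w²)/2 = (169.3626 − 118.1582)/2 = 25.6022 W.
|Δ| = 57.3384;  2% of max(1, |F·v|) = 0.6347.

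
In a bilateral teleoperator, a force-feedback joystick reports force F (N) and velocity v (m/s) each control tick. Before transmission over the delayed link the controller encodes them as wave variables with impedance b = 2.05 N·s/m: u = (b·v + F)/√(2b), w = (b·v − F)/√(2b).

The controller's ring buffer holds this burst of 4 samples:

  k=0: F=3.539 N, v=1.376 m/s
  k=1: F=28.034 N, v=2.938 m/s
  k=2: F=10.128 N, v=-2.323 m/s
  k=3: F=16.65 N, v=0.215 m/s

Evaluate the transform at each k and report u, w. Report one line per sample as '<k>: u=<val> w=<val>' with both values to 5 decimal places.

k=0: b·v=2.05×1.376=2.82080; √(2b)=2.02485; u=(2.82080+3.539)/2.02485=3.14088, w=(2.82080−3.539)/2.02485=-0.35469
k=1: b·v=2.05×2.938=6.02290; √(2b)=2.02485; u=(6.02290+28.034)/2.02485=16.81950, w=(6.02290−28.034)/2.02485=-10.87051
k=2: b·v=2.05×(-2.323)=-4.76215; √(2b)=2.02485; u=(-4.76215+10.128)/2.02485=2.65000, w=(-4.76215−10.128)/2.02485=-7.35372
k=3: b·v=2.05×0.215=0.44075; √(2b)=2.02485; u=(0.44075+16.65)/2.02485=8.44052, w=(0.44075−16.65)/2.02485=-8.00518

0: u=3.14088 w=-0.35469
1: u=16.81950 w=-10.87051
2: u=2.65000 w=-7.35372
3: u=8.44052 w=-8.00518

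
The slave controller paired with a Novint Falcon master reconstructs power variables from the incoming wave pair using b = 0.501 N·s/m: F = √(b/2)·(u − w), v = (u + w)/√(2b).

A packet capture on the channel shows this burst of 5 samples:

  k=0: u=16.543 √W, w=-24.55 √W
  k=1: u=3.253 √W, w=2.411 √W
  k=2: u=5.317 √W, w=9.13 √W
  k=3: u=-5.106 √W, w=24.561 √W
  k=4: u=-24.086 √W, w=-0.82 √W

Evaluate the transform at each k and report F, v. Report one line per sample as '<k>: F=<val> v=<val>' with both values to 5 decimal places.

0: F=20.56704 v=-7.99900
1: F=0.42142 v=5.65834
2: F=-1.90841 v=14.43257
3: F=-14.84833 v=19.43557
4: F=-11.64463 v=-24.88113

k=0: u−w=41.09300, u+w=-8.00700; √(b/2)=0.50050, √(2b)=1.00100; F=0.50050×41.093=20.56704, v=-8.00700/1.00100=-7.99900
k=1: u−w=0.84200, u+w=5.66400; √(b/2)=0.50050, √(2b)=1.00100; F=0.50050×0.842=0.42142, v=5.66400/1.00100=5.65834
k=2: u−w=-3.81300, u+w=14.44700; √(b/2)=0.50050, √(2b)=1.00100; F=0.50050×(-3.813)=-1.90841, v=14.44700/1.00100=14.43257
k=3: u−w=-29.66700, u+w=19.45500; √(b/2)=0.50050, √(2b)=1.00100; F=0.50050×(-29.667)=-14.84833, v=19.45500/1.00100=19.43557
k=4: u−w=-23.26600, u+w=-24.90600; √(b/2)=0.50050, √(2b)=1.00100; F=0.50050×(-23.266)=-11.64463, v=-24.90600/1.00100=-24.88113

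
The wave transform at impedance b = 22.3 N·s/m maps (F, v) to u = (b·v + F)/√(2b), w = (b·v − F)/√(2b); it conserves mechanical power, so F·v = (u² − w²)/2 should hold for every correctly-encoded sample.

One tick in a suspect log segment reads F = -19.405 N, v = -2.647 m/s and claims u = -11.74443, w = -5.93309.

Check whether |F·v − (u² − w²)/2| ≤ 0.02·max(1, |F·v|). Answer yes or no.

yes

F·v = (-19.405)×(-2.647) = 51.3650 W.
(u² − w²)/2 = (137.9316 − 35.2016)/2 = 51.3650 W.
|Δ| = 0.0000;  2% of max(1, |F·v|) = 1.0273.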